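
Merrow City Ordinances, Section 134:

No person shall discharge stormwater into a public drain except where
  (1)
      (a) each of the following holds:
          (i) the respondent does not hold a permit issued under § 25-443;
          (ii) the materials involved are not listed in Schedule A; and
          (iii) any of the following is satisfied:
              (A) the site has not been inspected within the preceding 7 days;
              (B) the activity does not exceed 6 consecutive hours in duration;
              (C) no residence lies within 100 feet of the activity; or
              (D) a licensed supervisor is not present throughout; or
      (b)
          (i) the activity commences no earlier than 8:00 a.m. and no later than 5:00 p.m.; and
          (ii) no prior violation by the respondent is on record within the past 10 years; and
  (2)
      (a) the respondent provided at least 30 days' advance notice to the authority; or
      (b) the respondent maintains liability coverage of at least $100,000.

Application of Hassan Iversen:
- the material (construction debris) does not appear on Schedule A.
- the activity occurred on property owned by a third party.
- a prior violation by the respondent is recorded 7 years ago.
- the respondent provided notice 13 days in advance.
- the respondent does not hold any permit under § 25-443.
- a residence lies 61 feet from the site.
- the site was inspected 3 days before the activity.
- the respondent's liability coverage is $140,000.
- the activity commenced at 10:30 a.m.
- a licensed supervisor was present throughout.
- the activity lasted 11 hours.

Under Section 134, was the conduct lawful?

(i) not (holds permit) — satisfied.
(ii) not (Schedule A material) — holds.
(A) not (site inspected) — fails.
(B) ≤ 6 hrs duration — not met.
(C) no residence in 100 ft — fails.
(D) not (supervisor present) — not satisfied.
(iii): F OR F OR F OR F → false.
(a): T AND T AND F → false.
(i) start within hours — met.
(ii) no prior violation — not satisfied.
(b): T AND F → false.
So (1) is not satisfied (F OR F).
(a) ≥30 days' notice — not satisfied.
(b) coverage ≥ $100,000 — met.
So (2) is satisfied (F OR T).
Overall: F AND T → false.

No — unlawful.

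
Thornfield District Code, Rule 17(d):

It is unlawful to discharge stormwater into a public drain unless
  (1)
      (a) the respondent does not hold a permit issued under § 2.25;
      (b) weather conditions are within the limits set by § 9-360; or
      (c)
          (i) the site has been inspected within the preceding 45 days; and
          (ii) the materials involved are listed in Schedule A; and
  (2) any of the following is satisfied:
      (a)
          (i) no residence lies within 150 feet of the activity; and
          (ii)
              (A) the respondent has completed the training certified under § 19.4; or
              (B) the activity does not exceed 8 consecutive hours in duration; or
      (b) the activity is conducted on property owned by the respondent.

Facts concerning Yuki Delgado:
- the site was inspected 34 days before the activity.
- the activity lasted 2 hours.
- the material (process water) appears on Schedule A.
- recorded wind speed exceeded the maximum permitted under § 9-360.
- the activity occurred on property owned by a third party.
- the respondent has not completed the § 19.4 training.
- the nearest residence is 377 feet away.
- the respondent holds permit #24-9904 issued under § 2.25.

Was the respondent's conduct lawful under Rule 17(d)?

Yes — lawful.

(a) not (holds permit) — fails.
(b) weather ok — not met.
(i) site inspected — met.
(ii) Schedule A material — holds.
(c): T AND T → true.
So (1) is satisfied (F OR F OR T).
(i) no residence in 150 ft — met.
(A) training certified — not met.
(B) ≤ 8 hrs duration — satisfied.
(ii): F OR T → true.
So (a) is satisfied (T AND T).
(b) own property — fails.
(2): T OR F → true.
Overall = T AND T = true.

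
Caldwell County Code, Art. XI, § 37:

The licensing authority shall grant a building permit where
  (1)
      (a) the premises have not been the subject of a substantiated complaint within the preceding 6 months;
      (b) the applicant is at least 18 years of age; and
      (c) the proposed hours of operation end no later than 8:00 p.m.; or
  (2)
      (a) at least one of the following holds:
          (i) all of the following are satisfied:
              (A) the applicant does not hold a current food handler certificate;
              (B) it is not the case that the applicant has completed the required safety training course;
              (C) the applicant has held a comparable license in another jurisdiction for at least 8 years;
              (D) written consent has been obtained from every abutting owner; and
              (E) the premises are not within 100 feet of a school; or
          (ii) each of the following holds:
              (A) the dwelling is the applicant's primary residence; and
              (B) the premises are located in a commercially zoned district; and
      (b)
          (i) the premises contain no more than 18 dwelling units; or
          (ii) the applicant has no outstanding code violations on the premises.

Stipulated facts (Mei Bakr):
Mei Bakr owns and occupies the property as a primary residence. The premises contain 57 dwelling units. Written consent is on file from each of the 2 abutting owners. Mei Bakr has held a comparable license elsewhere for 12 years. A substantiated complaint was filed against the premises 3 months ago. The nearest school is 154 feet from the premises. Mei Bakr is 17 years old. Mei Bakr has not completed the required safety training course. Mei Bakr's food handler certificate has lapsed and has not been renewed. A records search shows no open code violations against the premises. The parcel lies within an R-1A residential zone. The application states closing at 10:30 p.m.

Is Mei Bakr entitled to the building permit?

Yes — granted.

(a) no complaint in 6 mo. — not met.
(b) age ≥ 18 — not satisfied.
(c) closes by 8 p.m. — not met.
So (1) is not satisfied (F AND F AND F).
(A) not (food handler cert.) — satisfied.
(B) not (safety training) — met.
(C) prior license ≥ 8 yr — met.
(D) all abutters consent — satisfied.
(E) ≥100 ft from school — holds.
(i): T AND T AND T AND T AND T → true.
(A) primary residence — met.
(B) commercially zoned — not satisfied.
(ii) = T AND F = false.
(a) = T OR F = true.
(i) ≤ 18 units — not met.
(ii) no code violations — satisfied.
So (b) is satisfied (F OR T).
So (2) is satisfied (T AND T).
Overall: F OR T → true.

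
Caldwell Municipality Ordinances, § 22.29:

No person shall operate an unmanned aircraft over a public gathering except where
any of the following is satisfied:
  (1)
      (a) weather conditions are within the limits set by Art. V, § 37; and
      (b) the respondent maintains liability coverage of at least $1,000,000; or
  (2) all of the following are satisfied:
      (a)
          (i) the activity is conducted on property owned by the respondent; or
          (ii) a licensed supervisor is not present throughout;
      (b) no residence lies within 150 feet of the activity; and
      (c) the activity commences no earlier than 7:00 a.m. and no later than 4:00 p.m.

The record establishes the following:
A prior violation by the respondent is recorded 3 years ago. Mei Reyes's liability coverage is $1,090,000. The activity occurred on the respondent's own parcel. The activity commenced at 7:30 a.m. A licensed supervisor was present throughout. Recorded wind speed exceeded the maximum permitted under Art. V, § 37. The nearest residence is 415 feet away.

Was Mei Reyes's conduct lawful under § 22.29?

Yes — lawful.

(a) weather ok — fails.
(b) coverage ≥ $1,000,000 — satisfied.
(1) = F AND T = false.
(i) own property — holds.
(ii) not (supervisor present) — fails.
(a) = T OR F = true.
(b) no residence in 150 ft — holds.
(c) start within hours — holds.
(2) = T AND T AND T = true.
Overall = F OR T = true.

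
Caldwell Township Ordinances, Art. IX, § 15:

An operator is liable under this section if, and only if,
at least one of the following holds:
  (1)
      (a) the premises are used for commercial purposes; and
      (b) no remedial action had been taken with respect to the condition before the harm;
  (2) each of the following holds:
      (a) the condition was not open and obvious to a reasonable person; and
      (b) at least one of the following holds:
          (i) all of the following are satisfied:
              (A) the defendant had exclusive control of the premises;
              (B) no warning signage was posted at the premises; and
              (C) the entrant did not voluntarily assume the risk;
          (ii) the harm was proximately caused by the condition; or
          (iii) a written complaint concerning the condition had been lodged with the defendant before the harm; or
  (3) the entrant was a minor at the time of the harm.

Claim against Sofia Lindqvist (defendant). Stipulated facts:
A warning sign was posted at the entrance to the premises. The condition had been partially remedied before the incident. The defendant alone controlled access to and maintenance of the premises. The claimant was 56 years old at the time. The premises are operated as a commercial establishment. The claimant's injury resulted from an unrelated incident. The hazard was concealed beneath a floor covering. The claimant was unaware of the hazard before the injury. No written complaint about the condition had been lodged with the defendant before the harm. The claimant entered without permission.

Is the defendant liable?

(a) commercial use — holds.
(b) no remedial action — not satisfied.
So (1) is not satisfied (T AND F).
(a) not open/obvious — satisfied.
(A) exclusive control — holds.
(B) no signage posted — not met.
(C) no assumed risk — met.
(i) = T AND F AND T = false.
(ii) proximate cause — fails.
(iii) complaint lodged — not met.
So (b) is not satisfied (F OR F OR F).
(2) = T AND F = false.
(3) entrant a minor — not satisfied.
Overall = F OR F OR F = false.

No — not liable.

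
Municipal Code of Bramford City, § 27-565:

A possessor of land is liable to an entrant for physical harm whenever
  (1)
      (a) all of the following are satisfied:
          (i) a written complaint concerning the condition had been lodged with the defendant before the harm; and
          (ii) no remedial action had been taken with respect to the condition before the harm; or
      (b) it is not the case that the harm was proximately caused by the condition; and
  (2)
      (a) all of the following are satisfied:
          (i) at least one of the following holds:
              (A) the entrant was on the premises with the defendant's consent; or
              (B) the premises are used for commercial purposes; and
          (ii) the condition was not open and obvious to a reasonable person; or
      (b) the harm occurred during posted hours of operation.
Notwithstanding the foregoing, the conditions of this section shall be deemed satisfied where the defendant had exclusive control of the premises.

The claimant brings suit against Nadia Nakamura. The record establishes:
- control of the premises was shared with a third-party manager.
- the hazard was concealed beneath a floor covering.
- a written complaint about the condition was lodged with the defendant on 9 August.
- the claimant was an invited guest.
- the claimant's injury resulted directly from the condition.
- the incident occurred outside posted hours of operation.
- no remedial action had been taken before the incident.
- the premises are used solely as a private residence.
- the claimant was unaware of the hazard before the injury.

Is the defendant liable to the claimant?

(i) complaint lodged — met.
(ii) no remedial action — met.
(a): T AND T → true.
(b) not (proximate cause) — not met.
(1): T OR F → true.
(A) consent to enter — satisfied.
(B) commercial use — not met.
So (i) is satisfied (T OR F).
(ii) not open/obvious — satisfied.
(a) = T AND T = true.
(b) during posted hours — not met.
(2) = T OR F = true.
Overall: T AND T → true.
Exception (exclusive control) — not satisfied.
Result: main true OR exception false → true.

Yes — liable.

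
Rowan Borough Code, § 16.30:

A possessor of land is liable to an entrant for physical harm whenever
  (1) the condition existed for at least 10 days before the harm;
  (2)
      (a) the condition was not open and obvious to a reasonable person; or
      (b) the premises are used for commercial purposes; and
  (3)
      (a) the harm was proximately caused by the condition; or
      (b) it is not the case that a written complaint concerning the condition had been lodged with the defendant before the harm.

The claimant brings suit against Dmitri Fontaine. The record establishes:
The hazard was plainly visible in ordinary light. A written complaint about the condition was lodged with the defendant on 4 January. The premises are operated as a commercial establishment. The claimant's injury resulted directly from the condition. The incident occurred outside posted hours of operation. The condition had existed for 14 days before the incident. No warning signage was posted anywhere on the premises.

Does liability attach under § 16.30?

Yes — liable.

(1) condition ≥10 days old — met.
(a) not open/obvious — not satisfied.
(b) commercial use — satisfied.
So (2) is satisfied (F OR T).
(a) proximate cause — met.
(b) not (complaint lodged) — fails.
So (3) is satisfied (T OR F).
Overall = T AND T AND T = true.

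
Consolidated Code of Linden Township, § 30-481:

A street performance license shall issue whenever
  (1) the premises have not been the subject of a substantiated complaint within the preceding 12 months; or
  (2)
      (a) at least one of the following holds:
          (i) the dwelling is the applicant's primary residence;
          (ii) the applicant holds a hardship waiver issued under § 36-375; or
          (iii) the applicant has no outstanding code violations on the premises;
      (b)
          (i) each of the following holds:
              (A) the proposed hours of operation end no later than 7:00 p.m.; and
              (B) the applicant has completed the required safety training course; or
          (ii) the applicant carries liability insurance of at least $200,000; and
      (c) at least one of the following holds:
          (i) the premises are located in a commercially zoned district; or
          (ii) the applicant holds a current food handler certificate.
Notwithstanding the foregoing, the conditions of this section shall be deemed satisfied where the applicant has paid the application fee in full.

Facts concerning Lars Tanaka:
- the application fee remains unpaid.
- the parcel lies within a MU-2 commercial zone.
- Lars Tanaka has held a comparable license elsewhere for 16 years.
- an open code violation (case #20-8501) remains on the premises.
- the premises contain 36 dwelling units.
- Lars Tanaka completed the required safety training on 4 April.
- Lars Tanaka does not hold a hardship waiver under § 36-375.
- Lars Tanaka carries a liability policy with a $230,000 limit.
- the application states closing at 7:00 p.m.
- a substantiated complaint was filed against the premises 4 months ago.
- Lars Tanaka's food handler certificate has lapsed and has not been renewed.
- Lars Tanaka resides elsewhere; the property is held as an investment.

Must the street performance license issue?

(1) no complaint in 12 mo. — fails.
(i) primary residence — not satisfied.
(ii) hardship waiver — not met.
(iii) no code violations — not satisfied.
So (a) is not satisfied (F OR F OR F).
(A) closes by 7 p.m. — met.
(B) safety training — satisfied.
(i) = T AND T = true.
(ii) insurance ≥ $200,000 — satisfied.
So (b) is satisfied (T OR T).
(i) commercially zoned — met.
(ii) food handler cert. — fails.
(c): T OR F → true.
(2) = F AND T AND T = false.
Overall: F OR F → false.
Exception (fee paid) — not satisfied.
Result: main false OR exception false → false.

No — denied.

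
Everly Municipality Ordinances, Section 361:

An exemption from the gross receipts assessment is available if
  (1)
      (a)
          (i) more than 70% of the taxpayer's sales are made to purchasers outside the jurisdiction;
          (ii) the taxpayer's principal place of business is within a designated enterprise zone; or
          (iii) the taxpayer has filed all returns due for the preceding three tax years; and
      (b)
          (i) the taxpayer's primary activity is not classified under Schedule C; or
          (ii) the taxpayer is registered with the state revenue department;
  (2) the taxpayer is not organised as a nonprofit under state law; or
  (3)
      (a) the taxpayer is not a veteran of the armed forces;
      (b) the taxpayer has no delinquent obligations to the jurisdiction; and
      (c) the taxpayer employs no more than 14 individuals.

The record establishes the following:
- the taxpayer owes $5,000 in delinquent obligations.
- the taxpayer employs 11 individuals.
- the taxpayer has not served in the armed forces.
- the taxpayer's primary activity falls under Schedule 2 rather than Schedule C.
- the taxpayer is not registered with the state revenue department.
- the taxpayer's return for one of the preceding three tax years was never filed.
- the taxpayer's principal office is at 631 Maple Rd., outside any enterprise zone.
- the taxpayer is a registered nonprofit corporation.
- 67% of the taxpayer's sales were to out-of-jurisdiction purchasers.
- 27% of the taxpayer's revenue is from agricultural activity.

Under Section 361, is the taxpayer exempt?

No — not exempt.

(i) >70% out-of-jur. sales — not met.
(ii) in enterprise zone — not met.
(iii) returns current — not met.
So (a) is not satisfied (F OR F OR F).
(i) not (Schedule C activity) — holds.
(ii) state-registered — not satisfied.
(b): T OR F → true.
(1) = F AND T = false.
(2) not (nonprofit) — fails.
(a) not (veteran) — satisfied.
(b) no delinquency — not satisfied.
(c) ≤ 14 employees — holds.
(3): T AND F AND T → false.
Overall: F OR F OR F → false.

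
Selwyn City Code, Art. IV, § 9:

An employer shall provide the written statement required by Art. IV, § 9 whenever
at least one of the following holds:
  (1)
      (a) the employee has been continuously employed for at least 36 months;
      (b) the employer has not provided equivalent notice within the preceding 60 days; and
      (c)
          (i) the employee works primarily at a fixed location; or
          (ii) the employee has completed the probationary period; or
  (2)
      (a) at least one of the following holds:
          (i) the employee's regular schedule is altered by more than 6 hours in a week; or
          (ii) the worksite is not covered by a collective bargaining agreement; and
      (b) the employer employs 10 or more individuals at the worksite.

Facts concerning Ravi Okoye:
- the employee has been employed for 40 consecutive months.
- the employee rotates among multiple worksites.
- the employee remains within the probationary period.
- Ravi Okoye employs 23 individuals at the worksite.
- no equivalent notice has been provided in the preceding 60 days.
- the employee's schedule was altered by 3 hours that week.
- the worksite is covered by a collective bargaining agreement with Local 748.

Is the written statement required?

No — not required.

(a) tenure ≥ 36 mo. — met.
(b) no recent notice — holds.
(i) fixed location — fails.
(ii) past probation — not met.
(c): F OR F → false.
So (1) is not satisfied (T AND T AND F).
(i) schedule shift > 6h — not met.
(ii) no CBA — not met.
(a): F OR F → false.
(b) ≥ 10 at site — met.
(2): F AND T → false.
So Overall is not satisfied (F OR F).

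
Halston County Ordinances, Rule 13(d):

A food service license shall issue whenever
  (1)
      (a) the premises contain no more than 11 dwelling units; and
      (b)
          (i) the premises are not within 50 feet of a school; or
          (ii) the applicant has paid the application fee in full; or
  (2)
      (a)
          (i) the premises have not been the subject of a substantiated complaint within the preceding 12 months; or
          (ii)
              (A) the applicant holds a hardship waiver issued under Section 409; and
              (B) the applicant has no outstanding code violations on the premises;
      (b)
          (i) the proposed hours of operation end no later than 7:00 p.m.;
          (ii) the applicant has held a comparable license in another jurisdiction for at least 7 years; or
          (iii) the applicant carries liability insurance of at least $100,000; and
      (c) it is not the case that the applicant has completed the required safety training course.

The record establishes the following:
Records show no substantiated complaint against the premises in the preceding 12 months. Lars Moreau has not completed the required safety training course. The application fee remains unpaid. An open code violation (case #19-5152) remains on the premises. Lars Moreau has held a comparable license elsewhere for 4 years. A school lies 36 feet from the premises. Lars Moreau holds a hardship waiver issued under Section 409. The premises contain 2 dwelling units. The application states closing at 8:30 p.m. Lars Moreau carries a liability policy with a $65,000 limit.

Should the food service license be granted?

No — denied.

(a) ≤ 11 units — holds.
(i) ≥50 ft from school — fails.
(ii) fee paid — fails.
(b) = F OR F = false.
(1) = T AND F = false.
(i) no complaint in 12 mo. — holds.
(A) hardship waiver — met.
(B) no code violations — not met.
(ii) = T AND F = false.
(a) = T OR F = true.
(i) closes by 7 p.m. — fails.
(ii) prior license ≥ 7 yr — fails.
(iii) insurance ≥ $100,000 — not satisfied.
(b) = F OR F OR F = false.
(c) not (safety training) — satisfied.
So (2) is not satisfied (T AND F AND T).
So Overall is not satisfied (F OR F).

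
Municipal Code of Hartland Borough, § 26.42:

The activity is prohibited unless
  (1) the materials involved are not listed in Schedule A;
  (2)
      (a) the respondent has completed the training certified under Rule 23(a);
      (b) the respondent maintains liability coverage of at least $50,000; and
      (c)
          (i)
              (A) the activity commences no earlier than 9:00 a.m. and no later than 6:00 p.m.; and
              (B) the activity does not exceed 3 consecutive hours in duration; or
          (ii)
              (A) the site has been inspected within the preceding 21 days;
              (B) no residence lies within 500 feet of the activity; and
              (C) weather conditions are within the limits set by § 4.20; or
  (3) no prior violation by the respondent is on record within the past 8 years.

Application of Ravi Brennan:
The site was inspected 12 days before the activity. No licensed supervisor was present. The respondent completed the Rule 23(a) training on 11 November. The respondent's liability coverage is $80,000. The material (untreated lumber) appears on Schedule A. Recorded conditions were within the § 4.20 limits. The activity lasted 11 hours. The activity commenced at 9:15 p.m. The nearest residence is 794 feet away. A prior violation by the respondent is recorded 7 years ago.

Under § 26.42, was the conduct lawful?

(1) not (Schedule A material) — not satisfied.
(a) training certified — satisfied.
(b) coverage ≥ $50,000 — satisfied.
(A) start within hours — not satisfied.
(B) ≤ 3 hrs duration — not met.
(i): F AND F → false.
(A) site inspected — holds.
(B) no residence in 500 ft — holds.
(C) weather ok — met.
So (ii) is satisfied (T AND T AND T).
(c) = F OR T = true.
So (2) is satisfied (T AND T AND T).
(3) no prior violation — not met.
Overall = F OR T OR F = true.

Yes — lawful.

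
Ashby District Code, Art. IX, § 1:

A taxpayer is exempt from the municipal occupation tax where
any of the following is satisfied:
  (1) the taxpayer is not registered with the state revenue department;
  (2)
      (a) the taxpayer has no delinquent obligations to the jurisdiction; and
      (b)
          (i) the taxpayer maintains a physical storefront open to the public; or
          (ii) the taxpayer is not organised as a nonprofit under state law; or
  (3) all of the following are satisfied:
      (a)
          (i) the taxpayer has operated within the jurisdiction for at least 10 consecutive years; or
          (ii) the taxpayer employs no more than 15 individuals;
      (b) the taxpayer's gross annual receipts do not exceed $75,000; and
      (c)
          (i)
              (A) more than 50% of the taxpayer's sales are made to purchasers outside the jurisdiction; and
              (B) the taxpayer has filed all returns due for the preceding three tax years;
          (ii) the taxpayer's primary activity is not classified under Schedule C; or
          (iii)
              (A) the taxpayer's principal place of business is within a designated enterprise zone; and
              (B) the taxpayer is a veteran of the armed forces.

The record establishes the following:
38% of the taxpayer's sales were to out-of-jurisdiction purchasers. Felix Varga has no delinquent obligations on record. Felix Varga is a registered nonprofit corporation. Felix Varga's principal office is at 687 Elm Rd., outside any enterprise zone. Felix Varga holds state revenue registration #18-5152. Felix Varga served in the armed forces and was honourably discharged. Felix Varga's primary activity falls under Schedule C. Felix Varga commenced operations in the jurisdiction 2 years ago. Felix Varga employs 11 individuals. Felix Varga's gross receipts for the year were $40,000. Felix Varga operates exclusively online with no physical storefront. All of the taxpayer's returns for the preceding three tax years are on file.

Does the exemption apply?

No — not exempt.

(1) not (state-registered) — fails.
(a) no delinquency — satisfied.
(i) has storefront — not met.
(ii) not (nonprofit) — not met.
(b): F OR F → false.
(2): T AND F → false.
(i) ≥ 10 yrs in jurisdiction — not satisfied.
(ii) ≤ 15 employees — satisfied.
(a): F OR T → true.
(b) receipts ≤ $75,000 — holds.
(A) >50% out-of-jur. sales — not met.
(B) returns current — met.
(i) = F AND T = false.
(ii) not (Schedule C activity) — not met.
(A) in enterprise zone — fails.
(B) veteran — met.
(iii) = F AND T = false.
(c): F OR F OR F → false.
So (3) is not satisfied (T AND T AND F).
So Overall is not satisfied (F OR F OR F).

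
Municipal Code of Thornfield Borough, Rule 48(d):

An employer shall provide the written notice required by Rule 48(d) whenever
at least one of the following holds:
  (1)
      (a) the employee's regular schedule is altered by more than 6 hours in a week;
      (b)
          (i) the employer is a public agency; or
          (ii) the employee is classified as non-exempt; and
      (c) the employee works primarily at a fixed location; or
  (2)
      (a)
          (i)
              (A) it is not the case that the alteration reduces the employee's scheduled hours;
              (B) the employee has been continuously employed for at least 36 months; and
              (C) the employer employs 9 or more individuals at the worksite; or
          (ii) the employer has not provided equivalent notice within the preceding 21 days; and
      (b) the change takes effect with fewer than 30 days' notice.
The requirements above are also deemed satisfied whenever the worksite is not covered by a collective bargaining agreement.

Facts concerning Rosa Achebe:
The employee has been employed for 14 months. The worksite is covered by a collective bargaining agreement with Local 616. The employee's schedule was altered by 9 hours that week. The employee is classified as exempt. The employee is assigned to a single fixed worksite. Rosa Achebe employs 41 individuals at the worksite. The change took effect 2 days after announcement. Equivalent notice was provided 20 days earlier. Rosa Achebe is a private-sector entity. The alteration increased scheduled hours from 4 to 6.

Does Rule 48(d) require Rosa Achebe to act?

(a) schedule shift > 6h — satisfied.
(i) public agency — not met.
(ii) non-exempt — not met.
(b) = F OR F = false.
(c) fixed location — met.
(1) = T AND F AND T = false.
(A) not (hours reduced) — satisfied.
(B) tenure ≥ 36 mo. — not met.
(C) ≥ 9 at site — holds.
(i): T AND F AND T → false.
(ii) no recent notice — not met.
So (a) is not satisfied (F OR F).
(b) < 30 days' notice — satisfied.
So (2) is not satisfied (F AND T).
Overall: F OR F → false.
Exception (no CBA) — not satisfied.
Result: main false OR exception false → false.

No — not required.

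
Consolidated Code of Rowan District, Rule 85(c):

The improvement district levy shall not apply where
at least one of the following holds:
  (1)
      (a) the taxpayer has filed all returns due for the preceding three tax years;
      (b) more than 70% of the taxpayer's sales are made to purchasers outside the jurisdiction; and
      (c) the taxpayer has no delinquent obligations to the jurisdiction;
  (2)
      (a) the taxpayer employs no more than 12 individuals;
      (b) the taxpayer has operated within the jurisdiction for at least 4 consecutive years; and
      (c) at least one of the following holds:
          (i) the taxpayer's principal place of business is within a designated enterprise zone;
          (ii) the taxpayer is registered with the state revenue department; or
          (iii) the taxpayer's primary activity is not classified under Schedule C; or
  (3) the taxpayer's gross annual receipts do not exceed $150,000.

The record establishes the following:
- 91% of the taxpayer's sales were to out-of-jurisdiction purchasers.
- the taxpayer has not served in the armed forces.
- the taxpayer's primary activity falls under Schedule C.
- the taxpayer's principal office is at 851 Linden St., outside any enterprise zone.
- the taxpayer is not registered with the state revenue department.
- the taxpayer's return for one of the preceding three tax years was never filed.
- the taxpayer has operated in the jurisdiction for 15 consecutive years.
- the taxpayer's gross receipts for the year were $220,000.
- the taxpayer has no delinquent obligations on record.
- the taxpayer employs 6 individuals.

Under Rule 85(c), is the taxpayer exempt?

No — not exempt.

(a) returns current — not met.
(b) >70% out-of-jur. sales — holds.
(c) no delinquency — satisfied.
(1): F AND T AND T → false.
(a) ≤ 12 employees — holds.
(b) ≥ 4 yrs in jurisdiction — holds.
(i) in enterprise zone — fails.
(ii) state-registered — not satisfied.
(iii) not (Schedule C activity) — fails.
(c): F OR F OR F → false.
So (2) is not satisfied (T AND T AND F).
(3) receipts ≤ $150,000 — fails.
Overall: F OR F OR F → false.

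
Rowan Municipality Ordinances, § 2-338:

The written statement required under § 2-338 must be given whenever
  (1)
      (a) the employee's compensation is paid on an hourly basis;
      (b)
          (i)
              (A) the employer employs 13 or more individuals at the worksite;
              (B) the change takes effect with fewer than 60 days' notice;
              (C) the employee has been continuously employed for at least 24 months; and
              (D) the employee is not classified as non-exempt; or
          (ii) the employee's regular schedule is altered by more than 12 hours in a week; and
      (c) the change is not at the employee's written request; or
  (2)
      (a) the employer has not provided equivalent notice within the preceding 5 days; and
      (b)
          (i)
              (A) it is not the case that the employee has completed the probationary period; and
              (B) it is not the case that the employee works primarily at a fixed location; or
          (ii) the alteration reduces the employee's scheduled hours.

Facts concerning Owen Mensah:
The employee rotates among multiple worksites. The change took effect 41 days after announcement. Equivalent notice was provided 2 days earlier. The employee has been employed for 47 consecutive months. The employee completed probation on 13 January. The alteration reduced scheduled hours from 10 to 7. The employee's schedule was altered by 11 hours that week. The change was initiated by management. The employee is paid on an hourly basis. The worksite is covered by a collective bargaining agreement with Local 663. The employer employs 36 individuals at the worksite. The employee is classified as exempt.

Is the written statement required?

(a) hourly-paid — met.
(A) ≥ 13 at site — met.
(B) < 60 days' notice — met.
(C) tenure ≥ 24 mo. — holds.
(D) not (non-exempt) — satisfied.
(i): T AND T AND T AND T → true.
(ii) schedule shift > 12h — not satisfied.
(b): T OR F → true.
(c) not employee-requested — satisfied.
(1) = T AND T AND T = true.
(a) no recent notice — fails.
(A) not (past probation) — not satisfied.
(B) not (fixed location) — satisfied.
(i) = F AND T = false.
(ii) hours reduced — holds.
(b): F OR T → true.
So (2) is not satisfied (F AND T).
Overall = T OR F = true.

Yes — required.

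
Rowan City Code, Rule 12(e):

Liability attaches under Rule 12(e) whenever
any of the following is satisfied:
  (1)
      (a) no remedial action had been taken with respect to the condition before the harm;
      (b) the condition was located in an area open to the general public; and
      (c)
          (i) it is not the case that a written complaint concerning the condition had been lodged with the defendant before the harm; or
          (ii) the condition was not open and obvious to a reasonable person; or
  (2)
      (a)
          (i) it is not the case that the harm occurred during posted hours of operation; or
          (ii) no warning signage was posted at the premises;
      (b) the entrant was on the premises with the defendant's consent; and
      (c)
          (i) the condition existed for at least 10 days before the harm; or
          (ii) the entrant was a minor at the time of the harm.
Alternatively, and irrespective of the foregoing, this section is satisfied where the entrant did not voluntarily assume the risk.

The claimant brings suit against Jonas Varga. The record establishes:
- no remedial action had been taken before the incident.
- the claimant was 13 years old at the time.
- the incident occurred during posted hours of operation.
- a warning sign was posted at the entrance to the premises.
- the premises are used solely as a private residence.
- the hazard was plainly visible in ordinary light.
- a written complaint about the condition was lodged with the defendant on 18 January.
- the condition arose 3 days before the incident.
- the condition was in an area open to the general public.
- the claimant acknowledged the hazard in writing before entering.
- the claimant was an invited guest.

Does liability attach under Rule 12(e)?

(a) no remedial action — holds.
(b) public area — met.
(i) not (complaint lodged) — not met.
(ii) not open/obvious — not met.
(c): F OR F → false.
(1) = T AND T AND F = false.
(i) not (during posted hours) — fails.
(ii) no signage posted — fails.
So (a) is not satisfied (F OR F).
(b) consent to enter — satisfied.
(i) condition ≥10 days old — not satisfied.
(ii) entrant a minor — holds.
So (c) is satisfied (F OR T).
(2): F AND T AND T → false.
Overall = F OR F = false.
Exception (no assumed risk) — not satisfied.
Result: main false OR exception false → false.

No — not liable.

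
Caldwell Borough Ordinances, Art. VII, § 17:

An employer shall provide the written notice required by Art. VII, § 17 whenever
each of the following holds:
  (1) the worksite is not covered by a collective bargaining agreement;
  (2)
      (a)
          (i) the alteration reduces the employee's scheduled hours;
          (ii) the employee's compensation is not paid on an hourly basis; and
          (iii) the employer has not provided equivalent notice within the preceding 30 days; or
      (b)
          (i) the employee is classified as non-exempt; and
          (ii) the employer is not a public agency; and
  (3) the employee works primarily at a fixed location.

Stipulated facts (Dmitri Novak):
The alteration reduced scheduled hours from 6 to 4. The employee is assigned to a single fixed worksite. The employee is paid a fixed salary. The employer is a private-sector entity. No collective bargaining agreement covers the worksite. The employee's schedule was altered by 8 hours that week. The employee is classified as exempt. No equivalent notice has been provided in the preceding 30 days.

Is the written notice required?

(1) no CBA — met.
(i) hours reduced — holds.
(ii) not (hourly-paid) — satisfied.
(iii) no recent notice — satisfied.
So (a) is satisfied (T AND T AND T).
(i) non-exempt — not met.
(ii) not (public agency) — satisfied.
So (b) is not satisfied (F AND T).
(2) = T OR F = true.
(3) fixed location — satisfied.
Overall: T AND T AND T → true.

Yes — required.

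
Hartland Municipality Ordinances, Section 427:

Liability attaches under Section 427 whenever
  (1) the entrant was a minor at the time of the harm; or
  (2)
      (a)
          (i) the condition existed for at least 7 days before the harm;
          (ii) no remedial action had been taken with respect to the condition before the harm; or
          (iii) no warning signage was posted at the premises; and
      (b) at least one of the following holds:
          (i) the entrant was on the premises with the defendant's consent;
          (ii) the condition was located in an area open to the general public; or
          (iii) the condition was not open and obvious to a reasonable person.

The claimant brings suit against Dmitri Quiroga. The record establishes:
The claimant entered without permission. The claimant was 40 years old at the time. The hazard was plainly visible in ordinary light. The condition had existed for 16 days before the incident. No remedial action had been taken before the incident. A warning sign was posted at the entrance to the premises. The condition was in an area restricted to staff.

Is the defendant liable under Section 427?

(1) entrant a minor — not satisfied.
(i) condition ≥7 days old — holds.
(ii) no remedial action — holds.
(iii) no signage posted — not met.
So (a) is satisfied (T OR T OR F).
(i) consent to enter — not met.
(ii) public area — not met.
(iii) not open/obvious — fails.
So (b) is not satisfied (F OR F OR F).
(2) = T AND F = false.
So Overall is not satisfied (F OR F).

No — not liable.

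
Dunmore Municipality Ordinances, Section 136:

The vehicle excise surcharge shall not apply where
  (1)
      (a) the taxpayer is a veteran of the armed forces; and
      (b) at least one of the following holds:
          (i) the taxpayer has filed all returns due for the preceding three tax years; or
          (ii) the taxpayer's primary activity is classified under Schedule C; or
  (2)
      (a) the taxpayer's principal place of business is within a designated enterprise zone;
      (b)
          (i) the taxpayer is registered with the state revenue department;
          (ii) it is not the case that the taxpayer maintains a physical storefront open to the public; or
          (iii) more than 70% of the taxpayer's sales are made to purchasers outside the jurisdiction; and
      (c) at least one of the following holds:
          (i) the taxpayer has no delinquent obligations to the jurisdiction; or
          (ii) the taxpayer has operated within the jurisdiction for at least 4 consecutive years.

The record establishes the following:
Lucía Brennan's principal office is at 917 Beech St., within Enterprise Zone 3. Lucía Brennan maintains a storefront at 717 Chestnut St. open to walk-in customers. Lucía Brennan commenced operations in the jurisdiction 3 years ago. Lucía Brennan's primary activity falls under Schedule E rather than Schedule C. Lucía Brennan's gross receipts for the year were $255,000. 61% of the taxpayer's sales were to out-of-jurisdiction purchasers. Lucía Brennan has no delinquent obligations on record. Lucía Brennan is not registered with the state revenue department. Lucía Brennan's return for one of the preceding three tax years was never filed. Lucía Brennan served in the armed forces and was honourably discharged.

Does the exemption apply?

(a) veteran — met.
(i) returns current — not satisfied.
(ii) Schedule C activity — not met.
(b) = F OR F = false.
So (1) is not satisfied (T AND F).
(a) in enterprise zone — holds.
(i) state-registered — fails.
(ii) not (has storefront) — fails.
(iii) >70% out-of-jur. sales — not met.
So (b) is not satisfied (F OR F OR F).
(i) no delinquency — satisfied.
(ii) ≥ 4 yrs in jurisdiction — fails.
(c) = T OR F = true.
So (2) is not satisfied (T AND F AND T).
Overall: F OR F → false.

No — not exempt.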